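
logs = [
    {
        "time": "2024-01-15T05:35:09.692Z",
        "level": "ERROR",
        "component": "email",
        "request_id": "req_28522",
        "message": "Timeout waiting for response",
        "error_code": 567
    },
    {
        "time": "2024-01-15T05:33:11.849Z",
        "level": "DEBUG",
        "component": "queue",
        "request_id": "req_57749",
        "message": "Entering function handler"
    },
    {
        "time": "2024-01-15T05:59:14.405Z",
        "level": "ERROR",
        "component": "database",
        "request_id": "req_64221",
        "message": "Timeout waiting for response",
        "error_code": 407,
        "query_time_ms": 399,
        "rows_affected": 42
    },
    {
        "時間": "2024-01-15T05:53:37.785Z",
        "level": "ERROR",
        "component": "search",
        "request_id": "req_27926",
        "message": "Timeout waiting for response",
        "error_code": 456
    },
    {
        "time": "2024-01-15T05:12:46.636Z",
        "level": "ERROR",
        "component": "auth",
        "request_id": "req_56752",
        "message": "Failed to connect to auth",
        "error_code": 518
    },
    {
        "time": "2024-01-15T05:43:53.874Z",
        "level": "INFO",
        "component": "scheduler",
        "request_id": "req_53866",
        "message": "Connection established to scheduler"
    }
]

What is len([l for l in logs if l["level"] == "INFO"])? 1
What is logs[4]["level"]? "ERROR"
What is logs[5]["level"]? "INFO"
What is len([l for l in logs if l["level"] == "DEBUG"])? 1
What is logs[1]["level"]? "DEBUG"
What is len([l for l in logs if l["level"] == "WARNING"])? 0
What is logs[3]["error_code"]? 456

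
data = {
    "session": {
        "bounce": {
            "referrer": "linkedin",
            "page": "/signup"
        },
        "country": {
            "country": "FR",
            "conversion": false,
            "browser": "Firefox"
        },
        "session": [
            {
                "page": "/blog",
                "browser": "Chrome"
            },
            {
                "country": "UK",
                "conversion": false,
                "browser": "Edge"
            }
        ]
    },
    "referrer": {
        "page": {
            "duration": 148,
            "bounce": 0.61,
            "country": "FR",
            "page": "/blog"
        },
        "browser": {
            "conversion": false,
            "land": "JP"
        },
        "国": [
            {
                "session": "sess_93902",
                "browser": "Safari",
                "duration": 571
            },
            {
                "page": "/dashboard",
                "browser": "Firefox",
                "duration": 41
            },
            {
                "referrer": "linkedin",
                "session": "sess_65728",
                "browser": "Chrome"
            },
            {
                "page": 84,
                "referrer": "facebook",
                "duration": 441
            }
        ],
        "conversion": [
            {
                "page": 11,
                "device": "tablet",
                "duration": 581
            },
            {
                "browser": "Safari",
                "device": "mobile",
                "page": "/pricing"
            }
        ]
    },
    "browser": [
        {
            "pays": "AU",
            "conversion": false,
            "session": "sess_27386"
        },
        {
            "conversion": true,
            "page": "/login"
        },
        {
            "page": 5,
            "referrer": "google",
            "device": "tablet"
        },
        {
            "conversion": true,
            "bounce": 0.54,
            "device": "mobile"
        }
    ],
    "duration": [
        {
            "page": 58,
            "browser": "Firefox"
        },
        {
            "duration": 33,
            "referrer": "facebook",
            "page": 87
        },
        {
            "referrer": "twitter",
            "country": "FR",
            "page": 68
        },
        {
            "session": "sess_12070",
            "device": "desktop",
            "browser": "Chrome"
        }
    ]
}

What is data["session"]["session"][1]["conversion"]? False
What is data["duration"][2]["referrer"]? "twitter"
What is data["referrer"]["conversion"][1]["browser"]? "Safari"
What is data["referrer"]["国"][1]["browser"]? "Firefox"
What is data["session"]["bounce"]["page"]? "/signup"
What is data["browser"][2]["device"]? "tablet"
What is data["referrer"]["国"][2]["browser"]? "Chrome"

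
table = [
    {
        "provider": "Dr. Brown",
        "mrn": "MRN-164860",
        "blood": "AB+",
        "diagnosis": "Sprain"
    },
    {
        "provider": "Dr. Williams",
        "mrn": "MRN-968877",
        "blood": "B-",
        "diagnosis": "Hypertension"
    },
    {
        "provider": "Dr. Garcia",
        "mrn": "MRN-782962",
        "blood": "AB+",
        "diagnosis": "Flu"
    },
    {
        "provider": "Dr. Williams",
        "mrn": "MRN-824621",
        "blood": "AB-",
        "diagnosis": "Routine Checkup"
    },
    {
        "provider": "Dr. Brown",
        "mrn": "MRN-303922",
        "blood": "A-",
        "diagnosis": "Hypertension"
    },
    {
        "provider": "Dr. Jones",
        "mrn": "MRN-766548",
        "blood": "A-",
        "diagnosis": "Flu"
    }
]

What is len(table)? 6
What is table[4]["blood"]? "A-"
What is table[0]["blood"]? "AB+"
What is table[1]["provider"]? "Dr. Williams"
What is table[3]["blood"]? "AB-"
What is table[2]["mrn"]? "MRN-782962"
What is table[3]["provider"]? "Dr. Williams"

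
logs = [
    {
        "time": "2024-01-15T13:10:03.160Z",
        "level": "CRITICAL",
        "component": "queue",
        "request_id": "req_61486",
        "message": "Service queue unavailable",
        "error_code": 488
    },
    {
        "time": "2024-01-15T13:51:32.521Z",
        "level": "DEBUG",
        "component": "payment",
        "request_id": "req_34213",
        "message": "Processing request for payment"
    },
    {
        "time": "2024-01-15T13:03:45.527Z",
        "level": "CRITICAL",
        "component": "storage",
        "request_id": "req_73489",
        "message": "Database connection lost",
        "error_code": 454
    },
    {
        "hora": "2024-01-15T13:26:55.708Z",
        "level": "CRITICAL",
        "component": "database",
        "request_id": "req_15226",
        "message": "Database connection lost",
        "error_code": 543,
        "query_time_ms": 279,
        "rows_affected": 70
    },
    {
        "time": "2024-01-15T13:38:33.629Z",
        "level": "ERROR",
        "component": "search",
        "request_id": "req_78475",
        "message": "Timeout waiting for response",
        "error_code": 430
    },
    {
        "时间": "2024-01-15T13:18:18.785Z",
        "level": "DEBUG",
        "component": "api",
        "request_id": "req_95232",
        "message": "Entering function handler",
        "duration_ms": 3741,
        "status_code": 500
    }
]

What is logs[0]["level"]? "CRITICAL"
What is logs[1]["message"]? "Processing request for payment"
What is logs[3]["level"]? "CRITICAL"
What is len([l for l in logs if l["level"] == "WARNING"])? 0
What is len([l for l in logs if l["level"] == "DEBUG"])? 2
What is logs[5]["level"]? "DEBUG"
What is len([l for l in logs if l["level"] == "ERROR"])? 1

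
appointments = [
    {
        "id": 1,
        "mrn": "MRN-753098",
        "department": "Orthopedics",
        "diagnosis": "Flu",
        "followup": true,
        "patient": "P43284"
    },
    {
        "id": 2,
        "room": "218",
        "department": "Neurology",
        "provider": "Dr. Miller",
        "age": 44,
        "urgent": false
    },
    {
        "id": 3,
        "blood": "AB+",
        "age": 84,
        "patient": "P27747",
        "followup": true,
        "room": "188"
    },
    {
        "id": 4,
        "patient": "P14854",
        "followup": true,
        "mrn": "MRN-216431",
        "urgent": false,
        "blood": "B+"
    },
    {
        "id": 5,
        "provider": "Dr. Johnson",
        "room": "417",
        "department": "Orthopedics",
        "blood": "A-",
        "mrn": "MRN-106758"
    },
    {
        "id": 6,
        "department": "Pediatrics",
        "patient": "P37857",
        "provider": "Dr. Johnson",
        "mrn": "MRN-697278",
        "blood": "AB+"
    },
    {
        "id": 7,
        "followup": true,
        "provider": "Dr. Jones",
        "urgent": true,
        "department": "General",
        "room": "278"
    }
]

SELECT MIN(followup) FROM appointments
True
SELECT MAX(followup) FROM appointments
True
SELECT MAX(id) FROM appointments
7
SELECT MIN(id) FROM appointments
1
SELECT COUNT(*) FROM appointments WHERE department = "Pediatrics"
1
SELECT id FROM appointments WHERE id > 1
[2, 3, 4, 5, 6, 7]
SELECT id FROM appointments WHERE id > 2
[3, 4, 5, 6, 7]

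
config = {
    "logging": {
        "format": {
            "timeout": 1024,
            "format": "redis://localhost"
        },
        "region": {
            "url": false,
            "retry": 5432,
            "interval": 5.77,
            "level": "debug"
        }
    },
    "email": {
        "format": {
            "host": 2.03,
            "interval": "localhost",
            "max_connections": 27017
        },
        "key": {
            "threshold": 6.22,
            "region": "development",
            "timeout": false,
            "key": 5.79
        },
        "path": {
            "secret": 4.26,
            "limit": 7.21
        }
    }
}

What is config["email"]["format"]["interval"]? "localhost"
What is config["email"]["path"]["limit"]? 7.21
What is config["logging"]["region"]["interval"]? 5.77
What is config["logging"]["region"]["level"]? "debug"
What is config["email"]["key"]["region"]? "development"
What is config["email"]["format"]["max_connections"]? 27017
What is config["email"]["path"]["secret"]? 4.26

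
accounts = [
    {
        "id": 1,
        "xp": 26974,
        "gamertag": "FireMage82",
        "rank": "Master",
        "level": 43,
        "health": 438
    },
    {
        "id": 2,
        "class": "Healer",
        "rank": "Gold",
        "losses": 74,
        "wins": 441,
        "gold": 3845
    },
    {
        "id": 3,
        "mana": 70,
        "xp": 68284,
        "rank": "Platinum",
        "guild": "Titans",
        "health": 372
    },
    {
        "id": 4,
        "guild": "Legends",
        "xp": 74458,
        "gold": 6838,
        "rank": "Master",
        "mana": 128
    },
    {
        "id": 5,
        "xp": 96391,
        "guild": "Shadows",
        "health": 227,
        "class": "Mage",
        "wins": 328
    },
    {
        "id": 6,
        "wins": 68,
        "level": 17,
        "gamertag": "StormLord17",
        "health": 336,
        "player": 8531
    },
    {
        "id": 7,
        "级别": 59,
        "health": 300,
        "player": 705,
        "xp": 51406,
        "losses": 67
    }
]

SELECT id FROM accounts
[1, 2, 3, 4, 5, 6, 7]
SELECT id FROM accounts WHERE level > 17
[1]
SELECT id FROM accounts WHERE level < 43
[6]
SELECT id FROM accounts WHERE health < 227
[]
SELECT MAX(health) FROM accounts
438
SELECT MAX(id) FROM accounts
7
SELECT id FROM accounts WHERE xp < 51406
[1]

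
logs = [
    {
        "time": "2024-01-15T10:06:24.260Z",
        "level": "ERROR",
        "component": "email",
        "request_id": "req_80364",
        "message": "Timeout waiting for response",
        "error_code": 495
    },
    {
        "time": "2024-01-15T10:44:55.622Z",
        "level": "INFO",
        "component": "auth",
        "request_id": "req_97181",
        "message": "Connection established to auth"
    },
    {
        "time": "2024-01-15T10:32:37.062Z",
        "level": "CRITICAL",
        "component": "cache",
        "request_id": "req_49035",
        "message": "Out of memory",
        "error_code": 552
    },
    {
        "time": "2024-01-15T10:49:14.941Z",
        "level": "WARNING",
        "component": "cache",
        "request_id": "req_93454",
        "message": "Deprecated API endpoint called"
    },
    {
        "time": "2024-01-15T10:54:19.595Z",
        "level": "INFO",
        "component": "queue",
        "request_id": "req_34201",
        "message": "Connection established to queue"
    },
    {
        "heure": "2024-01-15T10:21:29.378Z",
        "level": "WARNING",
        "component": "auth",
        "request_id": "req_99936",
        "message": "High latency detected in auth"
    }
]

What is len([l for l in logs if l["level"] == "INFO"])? 2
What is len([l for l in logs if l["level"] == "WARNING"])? 2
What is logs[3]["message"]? "Deprecated API endpoint called"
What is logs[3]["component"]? "cache"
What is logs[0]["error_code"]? 495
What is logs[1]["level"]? "INFO"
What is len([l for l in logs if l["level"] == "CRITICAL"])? 1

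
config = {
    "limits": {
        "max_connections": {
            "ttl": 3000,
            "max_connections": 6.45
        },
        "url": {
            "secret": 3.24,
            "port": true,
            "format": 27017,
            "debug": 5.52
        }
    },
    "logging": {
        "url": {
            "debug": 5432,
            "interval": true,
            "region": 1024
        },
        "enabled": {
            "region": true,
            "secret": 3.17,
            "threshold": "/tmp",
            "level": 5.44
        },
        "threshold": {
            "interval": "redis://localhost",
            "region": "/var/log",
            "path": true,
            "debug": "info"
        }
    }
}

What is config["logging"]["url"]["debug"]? 5432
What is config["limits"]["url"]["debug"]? 5.52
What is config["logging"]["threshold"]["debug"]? "info"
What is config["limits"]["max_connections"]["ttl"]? 3000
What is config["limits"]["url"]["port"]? True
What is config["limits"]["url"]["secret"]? 3.24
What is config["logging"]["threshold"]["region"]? "/var/log"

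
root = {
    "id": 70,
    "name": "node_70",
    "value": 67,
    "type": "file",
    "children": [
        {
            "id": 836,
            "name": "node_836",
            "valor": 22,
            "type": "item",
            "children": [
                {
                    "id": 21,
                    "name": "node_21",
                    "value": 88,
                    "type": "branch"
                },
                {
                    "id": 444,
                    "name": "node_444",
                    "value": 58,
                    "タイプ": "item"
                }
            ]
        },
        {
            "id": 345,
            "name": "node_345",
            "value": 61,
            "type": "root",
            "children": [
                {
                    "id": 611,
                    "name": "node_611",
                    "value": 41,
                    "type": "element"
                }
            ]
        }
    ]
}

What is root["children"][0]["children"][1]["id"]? 444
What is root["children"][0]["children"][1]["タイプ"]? "item"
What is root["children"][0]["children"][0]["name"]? "node_21"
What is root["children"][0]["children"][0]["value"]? 88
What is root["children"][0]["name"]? "node_836"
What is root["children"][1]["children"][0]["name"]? "node_611"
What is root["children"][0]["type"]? "item"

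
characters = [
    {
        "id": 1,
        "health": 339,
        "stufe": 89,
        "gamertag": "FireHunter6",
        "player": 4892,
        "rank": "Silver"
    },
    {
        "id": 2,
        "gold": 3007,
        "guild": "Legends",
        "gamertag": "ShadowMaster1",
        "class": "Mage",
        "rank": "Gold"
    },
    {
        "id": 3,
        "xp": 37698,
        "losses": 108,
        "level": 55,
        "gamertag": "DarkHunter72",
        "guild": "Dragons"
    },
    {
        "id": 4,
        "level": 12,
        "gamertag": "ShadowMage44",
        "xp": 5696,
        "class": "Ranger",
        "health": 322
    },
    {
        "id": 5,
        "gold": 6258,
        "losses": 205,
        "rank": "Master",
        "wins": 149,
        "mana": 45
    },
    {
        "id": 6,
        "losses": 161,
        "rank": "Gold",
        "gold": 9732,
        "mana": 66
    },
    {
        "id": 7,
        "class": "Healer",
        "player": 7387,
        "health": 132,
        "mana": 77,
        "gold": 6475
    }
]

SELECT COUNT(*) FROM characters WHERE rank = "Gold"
2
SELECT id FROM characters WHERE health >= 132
[1, 4, 7]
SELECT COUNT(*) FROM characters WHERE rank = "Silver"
1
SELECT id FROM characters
[1, 2, 3, 4, 5, 6, 7]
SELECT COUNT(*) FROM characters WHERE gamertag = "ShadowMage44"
1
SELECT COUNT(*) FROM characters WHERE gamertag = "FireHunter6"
1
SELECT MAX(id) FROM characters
7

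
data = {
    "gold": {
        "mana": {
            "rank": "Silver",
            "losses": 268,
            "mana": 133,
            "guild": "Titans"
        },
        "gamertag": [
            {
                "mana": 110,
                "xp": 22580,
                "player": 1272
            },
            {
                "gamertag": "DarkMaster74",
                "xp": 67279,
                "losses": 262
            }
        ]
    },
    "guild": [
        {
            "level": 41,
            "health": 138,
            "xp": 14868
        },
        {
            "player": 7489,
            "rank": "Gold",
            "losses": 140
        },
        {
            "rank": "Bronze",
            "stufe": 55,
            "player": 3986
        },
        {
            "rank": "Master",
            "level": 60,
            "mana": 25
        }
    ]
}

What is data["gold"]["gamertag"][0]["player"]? 1272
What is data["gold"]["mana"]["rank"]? "Silver"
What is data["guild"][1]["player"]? 7489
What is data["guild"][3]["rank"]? "Master"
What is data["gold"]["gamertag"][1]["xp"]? 67279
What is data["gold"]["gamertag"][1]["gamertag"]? "DarkMaster74"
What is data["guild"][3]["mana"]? 25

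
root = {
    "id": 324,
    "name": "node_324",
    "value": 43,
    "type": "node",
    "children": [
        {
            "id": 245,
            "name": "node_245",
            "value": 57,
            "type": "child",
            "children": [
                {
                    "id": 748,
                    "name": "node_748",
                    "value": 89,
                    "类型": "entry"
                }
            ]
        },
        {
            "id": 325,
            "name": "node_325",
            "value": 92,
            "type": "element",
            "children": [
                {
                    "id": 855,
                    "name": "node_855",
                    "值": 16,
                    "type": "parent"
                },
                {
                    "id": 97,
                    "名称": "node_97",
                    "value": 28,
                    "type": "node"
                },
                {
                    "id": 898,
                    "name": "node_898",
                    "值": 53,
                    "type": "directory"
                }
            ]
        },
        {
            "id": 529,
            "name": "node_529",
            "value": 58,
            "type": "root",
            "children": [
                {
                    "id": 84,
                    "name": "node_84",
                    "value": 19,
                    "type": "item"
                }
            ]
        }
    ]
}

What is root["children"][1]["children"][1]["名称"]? "node_97"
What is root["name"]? "node_324"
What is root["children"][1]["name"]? "node_325"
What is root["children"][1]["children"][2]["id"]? 898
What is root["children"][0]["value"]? 57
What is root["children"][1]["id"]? 325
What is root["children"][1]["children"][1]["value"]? 28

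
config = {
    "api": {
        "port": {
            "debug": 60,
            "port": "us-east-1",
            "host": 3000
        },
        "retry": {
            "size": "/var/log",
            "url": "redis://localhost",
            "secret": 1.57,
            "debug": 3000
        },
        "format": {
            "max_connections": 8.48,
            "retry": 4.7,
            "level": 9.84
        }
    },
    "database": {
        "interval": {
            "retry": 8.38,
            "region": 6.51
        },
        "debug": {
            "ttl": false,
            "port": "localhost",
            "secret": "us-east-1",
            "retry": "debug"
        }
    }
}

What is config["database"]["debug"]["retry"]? "debug"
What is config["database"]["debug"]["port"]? "localhost"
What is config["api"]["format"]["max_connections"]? 8.48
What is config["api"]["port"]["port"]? "us-east-1"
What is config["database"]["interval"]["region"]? 6.51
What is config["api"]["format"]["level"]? 9.84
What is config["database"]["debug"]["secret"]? "us-east-1"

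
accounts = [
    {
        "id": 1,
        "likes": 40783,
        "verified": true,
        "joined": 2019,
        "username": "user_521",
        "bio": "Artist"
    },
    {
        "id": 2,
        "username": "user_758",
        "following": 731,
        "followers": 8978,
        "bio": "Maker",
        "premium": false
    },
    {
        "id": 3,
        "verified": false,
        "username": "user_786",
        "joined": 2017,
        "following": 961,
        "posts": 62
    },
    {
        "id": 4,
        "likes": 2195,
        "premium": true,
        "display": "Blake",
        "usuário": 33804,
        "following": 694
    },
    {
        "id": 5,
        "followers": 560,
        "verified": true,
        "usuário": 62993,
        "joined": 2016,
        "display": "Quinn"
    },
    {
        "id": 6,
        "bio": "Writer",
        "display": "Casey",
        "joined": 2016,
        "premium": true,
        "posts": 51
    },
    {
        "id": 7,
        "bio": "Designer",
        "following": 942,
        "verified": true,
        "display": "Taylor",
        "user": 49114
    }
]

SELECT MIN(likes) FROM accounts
2195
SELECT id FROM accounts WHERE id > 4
[5, 6, 7]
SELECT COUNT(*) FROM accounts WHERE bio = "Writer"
1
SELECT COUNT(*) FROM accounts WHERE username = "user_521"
1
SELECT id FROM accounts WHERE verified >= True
[1, 5, 7]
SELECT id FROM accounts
[1, 2, 3, 4, 5, 6, 7]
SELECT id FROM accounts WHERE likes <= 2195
[4]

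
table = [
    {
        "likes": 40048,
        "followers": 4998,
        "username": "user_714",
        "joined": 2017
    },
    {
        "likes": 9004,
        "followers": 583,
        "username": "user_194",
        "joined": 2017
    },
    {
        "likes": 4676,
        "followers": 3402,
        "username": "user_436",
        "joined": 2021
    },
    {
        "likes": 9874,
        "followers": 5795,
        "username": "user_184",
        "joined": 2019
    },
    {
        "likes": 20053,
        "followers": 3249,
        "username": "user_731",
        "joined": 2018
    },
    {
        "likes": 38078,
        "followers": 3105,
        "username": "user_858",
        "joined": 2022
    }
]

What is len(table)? 6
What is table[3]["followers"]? 5795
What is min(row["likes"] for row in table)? 4676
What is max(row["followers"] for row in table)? 5795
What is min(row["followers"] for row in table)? 583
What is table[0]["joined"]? 2017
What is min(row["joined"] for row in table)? 2017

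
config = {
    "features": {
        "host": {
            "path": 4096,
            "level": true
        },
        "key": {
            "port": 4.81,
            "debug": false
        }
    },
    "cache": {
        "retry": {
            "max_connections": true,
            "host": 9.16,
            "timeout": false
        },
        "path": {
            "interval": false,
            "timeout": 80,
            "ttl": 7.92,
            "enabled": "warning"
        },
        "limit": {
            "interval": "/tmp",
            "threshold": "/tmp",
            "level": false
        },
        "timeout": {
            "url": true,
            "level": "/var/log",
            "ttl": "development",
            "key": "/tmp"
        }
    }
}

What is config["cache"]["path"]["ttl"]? 7.92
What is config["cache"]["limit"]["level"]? False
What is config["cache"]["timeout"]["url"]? True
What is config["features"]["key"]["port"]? 4.81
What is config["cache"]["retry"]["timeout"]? False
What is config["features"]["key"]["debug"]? False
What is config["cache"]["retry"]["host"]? 9.16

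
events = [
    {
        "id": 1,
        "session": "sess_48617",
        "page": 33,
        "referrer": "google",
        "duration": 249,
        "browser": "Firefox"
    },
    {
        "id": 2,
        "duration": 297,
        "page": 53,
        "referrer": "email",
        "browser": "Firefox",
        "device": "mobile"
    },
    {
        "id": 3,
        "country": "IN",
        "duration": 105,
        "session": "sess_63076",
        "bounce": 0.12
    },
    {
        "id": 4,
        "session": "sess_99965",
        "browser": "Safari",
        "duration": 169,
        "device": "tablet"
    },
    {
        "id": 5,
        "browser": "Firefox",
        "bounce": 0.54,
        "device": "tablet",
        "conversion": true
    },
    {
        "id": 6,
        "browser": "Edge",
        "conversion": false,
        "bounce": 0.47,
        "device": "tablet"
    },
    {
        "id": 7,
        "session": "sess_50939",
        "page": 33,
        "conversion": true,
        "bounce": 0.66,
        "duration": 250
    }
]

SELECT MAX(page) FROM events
53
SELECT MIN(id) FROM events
1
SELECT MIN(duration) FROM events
105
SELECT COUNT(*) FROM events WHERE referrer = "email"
1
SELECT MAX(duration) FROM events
297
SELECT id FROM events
[1, 2, 3, 4, 5, 6, 7]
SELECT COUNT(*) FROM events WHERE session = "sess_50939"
1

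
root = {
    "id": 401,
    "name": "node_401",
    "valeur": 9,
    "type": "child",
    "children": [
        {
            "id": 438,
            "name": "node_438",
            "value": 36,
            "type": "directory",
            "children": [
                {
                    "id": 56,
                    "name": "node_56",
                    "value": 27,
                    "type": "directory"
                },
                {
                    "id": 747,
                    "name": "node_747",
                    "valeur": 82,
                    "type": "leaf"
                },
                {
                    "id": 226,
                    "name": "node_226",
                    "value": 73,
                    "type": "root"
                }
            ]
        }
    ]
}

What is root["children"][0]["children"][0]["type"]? "directory"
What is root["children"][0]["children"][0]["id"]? 56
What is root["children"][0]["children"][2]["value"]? 73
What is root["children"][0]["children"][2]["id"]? 226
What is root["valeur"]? 9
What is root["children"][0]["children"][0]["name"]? "node_56"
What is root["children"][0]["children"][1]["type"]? "leaf"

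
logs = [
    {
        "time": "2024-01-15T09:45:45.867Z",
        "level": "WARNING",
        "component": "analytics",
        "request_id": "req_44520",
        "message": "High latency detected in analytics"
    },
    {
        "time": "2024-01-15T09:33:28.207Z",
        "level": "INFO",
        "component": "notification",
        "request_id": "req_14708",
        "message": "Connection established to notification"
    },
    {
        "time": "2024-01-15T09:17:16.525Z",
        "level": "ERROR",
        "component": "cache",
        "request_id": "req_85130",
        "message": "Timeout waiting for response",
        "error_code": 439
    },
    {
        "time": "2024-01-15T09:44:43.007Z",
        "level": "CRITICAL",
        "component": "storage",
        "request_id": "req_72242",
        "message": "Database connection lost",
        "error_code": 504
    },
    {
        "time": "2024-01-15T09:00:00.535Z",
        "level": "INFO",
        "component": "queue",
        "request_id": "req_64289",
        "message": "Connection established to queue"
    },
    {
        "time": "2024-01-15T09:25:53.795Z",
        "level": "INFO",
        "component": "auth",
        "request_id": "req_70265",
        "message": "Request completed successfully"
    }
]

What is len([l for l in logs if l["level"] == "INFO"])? 3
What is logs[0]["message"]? "High latency detected in analytics"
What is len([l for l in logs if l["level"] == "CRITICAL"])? 1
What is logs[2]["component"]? "cache"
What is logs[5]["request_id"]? "req_70265"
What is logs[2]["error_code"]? 439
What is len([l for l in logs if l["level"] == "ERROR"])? 1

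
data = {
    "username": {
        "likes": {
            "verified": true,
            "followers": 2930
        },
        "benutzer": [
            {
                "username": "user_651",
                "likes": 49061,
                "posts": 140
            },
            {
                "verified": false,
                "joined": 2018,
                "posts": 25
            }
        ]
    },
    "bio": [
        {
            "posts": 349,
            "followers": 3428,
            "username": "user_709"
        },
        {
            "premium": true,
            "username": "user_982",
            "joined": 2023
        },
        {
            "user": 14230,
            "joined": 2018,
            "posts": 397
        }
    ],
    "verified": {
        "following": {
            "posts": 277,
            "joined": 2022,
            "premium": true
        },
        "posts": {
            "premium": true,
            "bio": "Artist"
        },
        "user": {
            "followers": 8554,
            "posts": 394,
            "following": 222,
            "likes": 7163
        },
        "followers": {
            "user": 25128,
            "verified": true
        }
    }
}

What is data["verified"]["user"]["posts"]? 394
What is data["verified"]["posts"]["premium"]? True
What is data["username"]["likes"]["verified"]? True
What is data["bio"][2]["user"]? 14230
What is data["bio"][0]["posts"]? 349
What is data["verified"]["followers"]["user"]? 25128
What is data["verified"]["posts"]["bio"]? "Artist"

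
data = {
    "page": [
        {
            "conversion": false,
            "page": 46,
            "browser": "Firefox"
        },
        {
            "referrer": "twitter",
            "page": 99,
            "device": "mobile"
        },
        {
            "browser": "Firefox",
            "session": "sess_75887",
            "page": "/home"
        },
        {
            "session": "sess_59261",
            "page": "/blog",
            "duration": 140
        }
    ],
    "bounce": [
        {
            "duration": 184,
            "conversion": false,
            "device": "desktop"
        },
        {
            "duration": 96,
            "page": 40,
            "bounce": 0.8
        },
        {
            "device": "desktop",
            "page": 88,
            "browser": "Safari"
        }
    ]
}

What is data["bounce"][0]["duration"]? 184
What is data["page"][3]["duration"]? 140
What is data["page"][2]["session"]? "sess_75887"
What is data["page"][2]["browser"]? "Firefox"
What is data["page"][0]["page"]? 46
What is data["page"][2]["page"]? "/home"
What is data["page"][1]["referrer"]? "twitter"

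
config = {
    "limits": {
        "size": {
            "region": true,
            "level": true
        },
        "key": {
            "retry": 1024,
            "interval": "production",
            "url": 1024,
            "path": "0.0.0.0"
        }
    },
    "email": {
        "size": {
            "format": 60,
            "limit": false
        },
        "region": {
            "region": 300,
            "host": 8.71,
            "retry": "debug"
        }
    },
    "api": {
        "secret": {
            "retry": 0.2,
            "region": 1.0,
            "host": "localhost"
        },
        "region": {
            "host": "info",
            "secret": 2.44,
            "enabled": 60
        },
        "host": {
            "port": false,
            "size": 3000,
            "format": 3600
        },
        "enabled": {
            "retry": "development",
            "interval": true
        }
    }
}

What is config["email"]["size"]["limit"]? False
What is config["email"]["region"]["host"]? 8.71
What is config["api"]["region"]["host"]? "info"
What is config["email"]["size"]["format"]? 60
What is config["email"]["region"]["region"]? 300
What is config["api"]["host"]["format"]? 3600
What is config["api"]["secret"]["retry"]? 0.2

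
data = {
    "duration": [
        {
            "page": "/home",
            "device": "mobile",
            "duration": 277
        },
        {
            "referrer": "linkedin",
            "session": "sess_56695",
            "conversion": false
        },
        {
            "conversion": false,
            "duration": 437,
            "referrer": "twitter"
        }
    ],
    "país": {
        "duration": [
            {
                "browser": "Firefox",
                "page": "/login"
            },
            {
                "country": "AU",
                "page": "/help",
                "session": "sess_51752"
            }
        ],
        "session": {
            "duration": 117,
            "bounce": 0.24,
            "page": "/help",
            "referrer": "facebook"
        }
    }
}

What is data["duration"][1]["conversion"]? False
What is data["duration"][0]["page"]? "/home"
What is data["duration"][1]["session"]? "sess_56695"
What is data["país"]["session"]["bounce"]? 0.24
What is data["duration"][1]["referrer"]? "linkedin"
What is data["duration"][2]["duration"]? 437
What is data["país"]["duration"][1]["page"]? "/help"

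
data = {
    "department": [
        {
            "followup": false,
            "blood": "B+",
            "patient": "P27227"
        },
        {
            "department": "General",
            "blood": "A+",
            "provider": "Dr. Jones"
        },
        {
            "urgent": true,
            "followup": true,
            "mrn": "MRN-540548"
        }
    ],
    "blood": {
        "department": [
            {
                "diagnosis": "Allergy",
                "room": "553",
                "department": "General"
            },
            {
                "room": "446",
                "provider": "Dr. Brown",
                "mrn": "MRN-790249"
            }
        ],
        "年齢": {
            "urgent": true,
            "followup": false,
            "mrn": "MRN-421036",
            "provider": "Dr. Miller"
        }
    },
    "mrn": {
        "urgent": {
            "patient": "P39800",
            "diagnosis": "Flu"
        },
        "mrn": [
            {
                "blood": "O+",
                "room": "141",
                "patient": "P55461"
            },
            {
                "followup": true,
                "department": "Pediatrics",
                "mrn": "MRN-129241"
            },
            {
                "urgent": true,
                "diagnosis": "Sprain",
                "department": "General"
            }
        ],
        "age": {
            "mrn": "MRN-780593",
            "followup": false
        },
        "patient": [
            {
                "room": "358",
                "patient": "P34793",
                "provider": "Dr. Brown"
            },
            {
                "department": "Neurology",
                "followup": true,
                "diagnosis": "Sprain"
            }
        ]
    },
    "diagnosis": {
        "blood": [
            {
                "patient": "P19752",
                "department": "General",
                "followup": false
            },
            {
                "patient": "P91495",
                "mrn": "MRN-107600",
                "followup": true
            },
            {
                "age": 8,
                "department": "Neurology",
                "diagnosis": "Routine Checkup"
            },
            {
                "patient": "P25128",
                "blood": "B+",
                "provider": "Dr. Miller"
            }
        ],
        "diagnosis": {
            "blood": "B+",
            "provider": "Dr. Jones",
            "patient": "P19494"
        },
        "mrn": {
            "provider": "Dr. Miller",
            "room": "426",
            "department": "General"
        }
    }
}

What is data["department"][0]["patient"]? "P27227"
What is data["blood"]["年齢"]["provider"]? "Dr. Miller"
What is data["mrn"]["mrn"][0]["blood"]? "O+"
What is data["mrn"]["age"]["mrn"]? "MRN-780593"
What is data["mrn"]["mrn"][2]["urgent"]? True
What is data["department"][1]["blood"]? "A+"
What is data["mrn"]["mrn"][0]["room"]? "141"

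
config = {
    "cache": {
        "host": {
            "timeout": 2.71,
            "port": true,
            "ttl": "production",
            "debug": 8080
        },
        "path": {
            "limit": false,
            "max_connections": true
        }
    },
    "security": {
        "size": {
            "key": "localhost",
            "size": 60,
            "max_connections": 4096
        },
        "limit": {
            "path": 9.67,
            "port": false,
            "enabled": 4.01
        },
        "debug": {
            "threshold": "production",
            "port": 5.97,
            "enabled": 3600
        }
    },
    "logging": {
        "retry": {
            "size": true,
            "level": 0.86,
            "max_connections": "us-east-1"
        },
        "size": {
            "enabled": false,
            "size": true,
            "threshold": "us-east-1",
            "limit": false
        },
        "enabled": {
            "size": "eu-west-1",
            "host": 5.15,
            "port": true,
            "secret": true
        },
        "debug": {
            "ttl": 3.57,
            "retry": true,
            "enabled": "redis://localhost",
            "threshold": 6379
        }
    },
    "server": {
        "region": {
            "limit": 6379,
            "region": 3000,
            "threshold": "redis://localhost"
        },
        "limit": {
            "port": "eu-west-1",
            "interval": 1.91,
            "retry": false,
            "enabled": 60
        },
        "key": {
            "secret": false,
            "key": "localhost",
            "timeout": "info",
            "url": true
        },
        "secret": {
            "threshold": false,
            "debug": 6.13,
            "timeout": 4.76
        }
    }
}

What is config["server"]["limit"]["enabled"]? 60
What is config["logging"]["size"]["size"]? True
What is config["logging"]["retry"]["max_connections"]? "us-east-1"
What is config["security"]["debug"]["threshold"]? "production"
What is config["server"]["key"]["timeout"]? "info"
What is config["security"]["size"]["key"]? "localhost"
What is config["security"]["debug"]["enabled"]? 3600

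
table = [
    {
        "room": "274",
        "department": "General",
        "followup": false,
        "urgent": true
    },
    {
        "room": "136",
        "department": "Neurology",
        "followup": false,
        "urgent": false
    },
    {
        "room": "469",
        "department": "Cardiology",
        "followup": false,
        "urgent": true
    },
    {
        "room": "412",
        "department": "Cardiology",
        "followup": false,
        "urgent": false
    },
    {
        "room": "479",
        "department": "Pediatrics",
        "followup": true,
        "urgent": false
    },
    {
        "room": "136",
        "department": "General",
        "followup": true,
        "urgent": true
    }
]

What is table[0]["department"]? "General"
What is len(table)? 6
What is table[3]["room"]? "412"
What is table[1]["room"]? "136"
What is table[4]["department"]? "Pediatrics"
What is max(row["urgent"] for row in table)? True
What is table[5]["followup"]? True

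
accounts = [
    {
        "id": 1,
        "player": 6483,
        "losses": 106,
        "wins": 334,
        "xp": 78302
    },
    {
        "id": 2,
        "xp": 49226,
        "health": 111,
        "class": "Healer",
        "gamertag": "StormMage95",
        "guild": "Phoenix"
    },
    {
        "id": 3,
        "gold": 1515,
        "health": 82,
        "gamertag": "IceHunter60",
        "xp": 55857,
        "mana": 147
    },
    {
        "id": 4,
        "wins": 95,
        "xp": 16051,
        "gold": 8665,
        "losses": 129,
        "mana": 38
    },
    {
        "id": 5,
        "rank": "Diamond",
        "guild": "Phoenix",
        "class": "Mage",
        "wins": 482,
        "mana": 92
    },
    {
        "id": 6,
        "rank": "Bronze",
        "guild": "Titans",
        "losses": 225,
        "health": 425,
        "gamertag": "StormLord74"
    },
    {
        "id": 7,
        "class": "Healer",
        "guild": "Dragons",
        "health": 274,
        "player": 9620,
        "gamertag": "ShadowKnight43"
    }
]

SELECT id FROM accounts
[1, 2, 3, 4, 5, 6, 7]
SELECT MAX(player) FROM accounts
9620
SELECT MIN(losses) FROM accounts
106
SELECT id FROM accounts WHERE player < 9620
[1]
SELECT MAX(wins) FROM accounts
482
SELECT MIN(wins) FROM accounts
95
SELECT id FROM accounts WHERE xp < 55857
[2, 4]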